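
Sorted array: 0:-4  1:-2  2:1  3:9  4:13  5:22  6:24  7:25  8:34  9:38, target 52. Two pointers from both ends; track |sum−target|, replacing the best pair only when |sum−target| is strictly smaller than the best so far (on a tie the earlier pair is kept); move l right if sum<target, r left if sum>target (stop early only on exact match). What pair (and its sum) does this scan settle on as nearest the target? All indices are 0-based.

[0,9] -4+38=34 d=18 * → l++
[1,9] -2+38=36 d=16 * → l++
[2,9] 1+38=39 d=13 * → l++
[3,9] 9+38=47 d=5 * → l++
[4,9] 13+38=51 d=1 * → l++
[5,9] 22+38=60 d=8 → r--
[5,8] 22+34=56 d=4 → r--
[5,7] 22+25=47 d=5 → l++
[6,7] 24+25=49 d=3 → l++

pair (13, 38) with sum 51 (|Δ|=1)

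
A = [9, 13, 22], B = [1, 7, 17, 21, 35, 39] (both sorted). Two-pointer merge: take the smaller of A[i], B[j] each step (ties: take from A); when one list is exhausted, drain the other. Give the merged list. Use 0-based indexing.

[1, 7, 9, 13, 17, 21, 22, 35, 39]

i=0 j=0: A[i]=9>B[j]=1 take 1, j++
i=0 j=1: A[i]=9>B[j]=7 take 7, j++
i=0 j=2: A[i]=9<=B[j]=17 take 9, i++
i=1 j=2: A[i]=13<=B[j]=17 take 13, i++
i=2 j=2: A[i]=22>B[j]=17 take 17, j++
i=2 j=3: A[i]=22>B[j]=21 take 21, j++
i=2 j=4: A[i]=22<=B[j]=35 take 22, i++
i=3 j=4: A done, take B[j]=35, j++
i=3 j=5: A done, take B[j]=39, j++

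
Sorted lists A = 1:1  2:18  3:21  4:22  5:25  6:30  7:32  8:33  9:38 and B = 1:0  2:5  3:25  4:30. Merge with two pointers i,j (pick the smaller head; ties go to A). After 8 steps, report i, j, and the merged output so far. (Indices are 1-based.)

i=1 j=1: A[i]=1>B[j]=0 take 0, j++
i=1 j=2: A[i]=1<=B[j]=5 take 1, i++
i=2 j=2: A[i]=18>B[j]=5 take 5, j++
i=2 j=3: A[i]=18<=B[j]=25 take 18, i++
i=3 j=3: A[i]=21<=B[j]=25 take 21, i++
i=4 j=3: A[i]=22<=B[j]=25 take 22, i++
i=5 j=3: A[i]=25<=B[j]=25 take 25, i++
i=6 j=3: A[i]=30>B[j]=25 take 25, j++

i=6, j=4, merged so far=[0, 1, 5, 18, 21, 22, 25, 25]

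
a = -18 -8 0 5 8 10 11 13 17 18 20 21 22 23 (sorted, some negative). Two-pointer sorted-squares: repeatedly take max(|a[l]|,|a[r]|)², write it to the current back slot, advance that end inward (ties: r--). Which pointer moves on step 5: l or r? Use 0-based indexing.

r

l=0 r=13: |-18|<=|23| out[13]=529, r--
l=0 r=12: |-18|<=|22| out[12]=484, r--
l=0 r=11: |-18|<=|21| out[11]=441, r--
l=0 r=10: |-18|<=|20| out[10]=400, r--
l=0 r=9: |-18|<=|18| out[9]=324, r--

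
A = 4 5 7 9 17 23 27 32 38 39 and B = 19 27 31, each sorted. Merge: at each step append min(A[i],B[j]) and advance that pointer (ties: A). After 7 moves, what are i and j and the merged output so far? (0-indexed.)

i=0 j=0: A[i]=4<=B[j]=19 take 4, i++
i=1 j=0: A[i]=5<=B[j]=19 take 5, i++
i=2 j=0: A[i]=7<=B[j]=19 take 7, i++
i=3 j=0: A[i]=9<=B[j]=19 take 9, i++
i=4 j=0: A[i]=17<=B[j]=19 take 17, i++
i=5 j=0: A[i]=23>B[j]=19 take 19, j++
i=5 j=1: A[i]=23<=B[j]=27 take 23, i++

i=6, j=1, merged so far=[4, 5, 7, 9, 17, 19, 23]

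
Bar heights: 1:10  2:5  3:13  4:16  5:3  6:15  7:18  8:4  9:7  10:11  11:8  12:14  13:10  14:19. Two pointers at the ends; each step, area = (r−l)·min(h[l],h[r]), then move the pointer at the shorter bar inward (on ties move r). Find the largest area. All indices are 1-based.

max area = 160

l=1 r=14: min(10,19)*13=130 best=130 *, l++
l=2 r=14: min(5,19)*12=60 best=130, l++
l=3 r=14: min(13,19)*11=143 best=143 *, l++
l=4 r=14: min(16,19)*10=160 best=160 *, l++
l=5 r=14: min(3,19)*9=27 best=160, l++
l=6 r=14: min(15,19)*8=120 best=160, l++
l=7 r=14: min(18,19)*7=126 best=160, l++
l=8 r=14: min(4,19)*6=24 best=160, l++
l=9 r=14: min(7,19)*5=35 best=160, l++
l=10 r=14: min(11,19)*4=44 best=160, l++
l=11 r=14: min(8,19)*3=24 best=160, l++
l=12 r=14: min(14,19)*2=28 best=160, l++
l=13 r=14: min(10,19)*1=10 best=160, l++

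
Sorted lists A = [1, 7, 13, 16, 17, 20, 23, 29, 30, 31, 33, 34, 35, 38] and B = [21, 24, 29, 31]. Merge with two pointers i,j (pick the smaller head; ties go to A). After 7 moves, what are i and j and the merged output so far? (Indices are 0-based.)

i=0 j=0: A[i]=1<=B[j]=21 take 1, i++
i=1 j=0: A[i]=7<=B[j]=21 take 7, i++
i=2 j=0: A[i]=13<=B[j]=21 take 13, i++
i=3 j=0: A[i]=16<=B[j]=21 take 16, i++
i=4 j=0: A[i]=17<=B[j]=21 take 17, i++
i=5 j=0: A[i]=20<=B[j]=21 take 20, i++
i=6 j=0: A[i]=23>B[j]=21 take 21, j++

i=6, j=1, merged so far=[1, 7, 13, 16, 17, 20, 21]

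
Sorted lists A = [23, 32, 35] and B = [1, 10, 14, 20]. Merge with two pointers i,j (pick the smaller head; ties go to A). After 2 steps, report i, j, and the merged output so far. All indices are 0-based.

i=0, j=2, merged so far=[1, 10]

i=0 j=0: A[i]=23>B[j]=1 take 1, j++
i=0 j=1: A[i]=23>B[j]=10 take 10, j++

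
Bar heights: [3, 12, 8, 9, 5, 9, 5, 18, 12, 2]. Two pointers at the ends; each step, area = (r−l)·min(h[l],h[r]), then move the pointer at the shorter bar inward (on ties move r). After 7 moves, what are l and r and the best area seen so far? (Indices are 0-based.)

l=5, r=7, best area=84

[0,9] min(3,2)*9=18 best=18 * → r--
[0,8] min(3,12)*8=24 best=24 * → l++
[1,8] min(12,12)*7=84 best=84 * → r--
[1,7] min(12,18)*6=72 best=84 → l++
[2,7] min(8,18)*5=40 best=84 → l++
[3,7] min(9,18)*4=36 best=84 → l++
[4,7] min(5,18)*3=15 best=84 → l++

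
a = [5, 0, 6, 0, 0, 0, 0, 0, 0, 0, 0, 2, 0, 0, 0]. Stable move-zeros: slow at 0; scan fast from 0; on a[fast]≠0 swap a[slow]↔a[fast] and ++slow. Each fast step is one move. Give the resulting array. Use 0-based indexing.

(s=0,f=0) a[fast]=5≠0 swap→a[0]=5 → slow++,fast++
(s=1,f=1) a[fast]=0 → fast++
(s=1,f=2) a[fast]=6≠0 swap→a[1]=6 → slow++,fast++
(s=2,f=3) a[fast]=0 → fast++
(s=2,f=4) a[fast]=0 → fast++
(s=2,f=5) a[fast]=0 → fast++
(s=2,f=6) a[fast]=0 → fast++
(s=2,f=7) a[fast]=0 → fast++
(s=2,f=8) a[fast]=0 → fast++
(s=2,f=9) a[fast]=0 → fast++
(s=2,f=10) a[fast]=0 → fast++
(s=2,f=11) a[fast]=2≠0 swap→a[2]=2 → slow++,fast++
(s=3,f=12) a[fast]=0 → fast++
(s=3,f=13) a[fast]=0 → fast++
(s=3,f=14) a[fast]=0 → fast++

[5, 6, 2, 0, 0, 0, 0, 0, 0, 0, 0, 0, 0, 0, 0]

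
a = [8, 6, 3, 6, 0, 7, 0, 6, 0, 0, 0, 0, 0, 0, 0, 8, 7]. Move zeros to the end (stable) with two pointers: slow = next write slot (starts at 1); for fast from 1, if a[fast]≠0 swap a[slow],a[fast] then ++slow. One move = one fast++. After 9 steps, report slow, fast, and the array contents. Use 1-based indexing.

slow=7, fast=10, a=[8, 6, 3, 6, 7, 6, 0, 0, 0, 0, 0, 0, 0, 0, 0, 8, 7]

(s=1,f=1) a[fast]=8≠0 swap→a[1]=8 → slow++,fast++
(s=2,f=2) a[fast]=6≠0 swap→a[2]=6 → slow++,fast++
(s=3,f=3) a[fast]=3≠0 swap→a[3]=3 → slow++,fast++
(s=4,f=4) a[fast]=6≠0 swap→a[4]=6 → slow++,fast++
(s=5,f=5) a[fast]=0 → fast++
(s=5,f=6) a[fast]=7≠0 swap→a[5]=7 → slow++,fast++
(s=6,f=7) a[fast]=0 → fast++
(s=6,f=8) a[fast]=6≠0 swap→a[6]=6 → slow++,fast++
(s=7,f=9) a[fast]=0 → fast++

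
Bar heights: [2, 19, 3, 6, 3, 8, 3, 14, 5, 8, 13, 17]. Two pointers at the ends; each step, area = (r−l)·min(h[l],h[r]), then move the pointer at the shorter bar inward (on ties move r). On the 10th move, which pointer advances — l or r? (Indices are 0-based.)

r

l=0 r=11: min(2,17)*11=22 best=22 *, l++
l=1 r=11: min(19,17)*10=170 best=170 *, r--
l=1 r=10: min(19,13)*9=117 best=170, r--
l=1 r=9: min(19,8)*8=64 best=170, r--
l=1 r=8: min(19,5)*7=35 best=170, r--
l=1 r=7: min(19,14)*6=84 best=170, r--
l=1 r=6: min(19,3)*5=15 best=170, r--
l=1 r=5: min(19,8)*4=32 best=170, r--
l=1 r=4: min(19,3)*3=9 best=170, r--
l=1 r=3: min(19,6)*2=12 best=170, r--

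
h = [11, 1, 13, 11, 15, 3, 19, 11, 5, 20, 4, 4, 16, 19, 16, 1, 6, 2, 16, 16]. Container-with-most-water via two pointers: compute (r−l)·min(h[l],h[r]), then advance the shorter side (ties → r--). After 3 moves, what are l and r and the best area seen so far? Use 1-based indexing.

[1,20] min(11,16)*19=209 best=209 * → l++
[2,20] min(1,16)*18=18 best=209 → l++
[3,20] min(13,16)*17=221 best=221 * → l++

l=4, r=20, best area=221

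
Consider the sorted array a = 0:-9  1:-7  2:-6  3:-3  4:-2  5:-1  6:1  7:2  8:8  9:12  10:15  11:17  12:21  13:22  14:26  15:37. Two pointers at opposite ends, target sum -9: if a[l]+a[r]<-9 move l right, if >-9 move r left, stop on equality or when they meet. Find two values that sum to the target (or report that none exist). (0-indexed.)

l=0 r=15: -9+37=28 >-9, r--
l=0 r=14: -9+26=17 >-9, r--
l=0 r=13: -9+22=13 >-9, r--
l=0 r=12: -9+21=12 >-9, r--
l=0 r=11: -9+17=8 >-9, r--
l=0 r=10: -9+15=6 >-9, r--
l=0 r=9: -9+12=3 >-9, r--
l=0 r=8: -9+8=-1 >-9, r--
l=0 r=7: -9+2=-7 >-9, r--
l=0 r=6: -9+1=-8 >-9, r--
l=0 r=5: -9+-1=-10 <-9, l++
l=1 r=5: -7+-1=-8 >-9, r--
l=1 r=4: -7+-2=-9, found

(-7, -2)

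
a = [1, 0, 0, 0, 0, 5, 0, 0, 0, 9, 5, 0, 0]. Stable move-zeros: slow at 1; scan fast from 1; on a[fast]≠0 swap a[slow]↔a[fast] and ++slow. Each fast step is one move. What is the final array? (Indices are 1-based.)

[1, 5, 9, 5, 0, 0, 0, 0, 0, 0, 0, 0, 0]

slow=1 fast=1: a[fast]=1≠0 swap→a[1]=1, slow++,fast++
slow=2 fast=2: a[fast]=0, fast++
slow=2 fast=3: a[fast]=0, fast++
slow=2 fast=4: a[fast]=0, fast++
slow=2 fast=5: a[fast]=0, fast++
slow=2 fast=6: a[fast]=5≠0 swap→a[2]=5, slow++,fast++
slow=3 fast=7: a[fast]=0, fast++
slow=3 fast=8: a[fast]=0, fast++
slow=3 fast=9: a[fast]=0, fast++
slow=3 fast=10: a[fast]=9≠0 swap→a[3]=9, slow++,fast++
slow=4 fast=11: a[fast]=5≠0 swap→a[4]=5, slow++,fast++
slow=5 fast=12: a[fast]=0, fast++
slow=5 fast=13: a[fast]=0, fast++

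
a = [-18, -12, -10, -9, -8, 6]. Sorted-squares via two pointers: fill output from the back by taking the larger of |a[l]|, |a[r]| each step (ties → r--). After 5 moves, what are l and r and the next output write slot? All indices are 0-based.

l=5, r=5, next write slot=0

[0,5] |-18|>|6| out[5]=324 → l++
[1,5] |-12|>|6| out[4]=144 → l++
[2,5] |-10|>|6| out[3]=100 → l++
[3,5] |-9|>|6| out[2]=81 → l++
[4,5] |-8|>|6| out[1]=64 → l++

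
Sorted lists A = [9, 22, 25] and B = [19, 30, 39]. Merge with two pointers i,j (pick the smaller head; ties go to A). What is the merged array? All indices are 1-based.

[i=1,j=1] A[i]=9<=B[j]=19 take 9 → i++
[i=2,j=1] A[i]=22>B[j]=19 take 19 → j++
[i=2,j=2] A[i]=22<=B[j]=30 take 22 → i++
[i=3,j=2] A[i]=25<=B[j]=30 take 25 → i++
[i=4,j=2] A done, take B[j]=30 → j++
[i=4,j=3] A done, take B[j]=39 → j++

[9, 19, 22, 25, 30, 39]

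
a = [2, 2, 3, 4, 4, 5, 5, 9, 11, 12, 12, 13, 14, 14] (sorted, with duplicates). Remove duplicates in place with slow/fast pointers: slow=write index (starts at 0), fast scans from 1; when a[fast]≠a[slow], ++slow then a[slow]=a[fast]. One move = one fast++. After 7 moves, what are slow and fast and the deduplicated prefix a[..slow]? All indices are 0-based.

(s=0,f=1) a[fast]=2=a[slow] dup → fast++
(s=0,f=2) a[fast]=3≠a[slow]=2 write a[1]=3 → slow++,fast++
(s=1,f=3) a[fast]=4≠a[slow]=3 write a[2]=4 → slow++,fast++
(s=2,f=4) a[fast]=4=a[slow] dup → fast++
(s=2,f=5) a[fast]=5≠a[slow]=4 write a[3]=5 → slow++,fast++
(s=3,f=6) a[fast]=5=a[slow] dup → fast++
(s=3,f=7) a[fast]=9≠a[slow]=5 write a[4]=9 → slow++,fast++

slow=4, fast=8, prefix=[2, 3, 4, 5, 9]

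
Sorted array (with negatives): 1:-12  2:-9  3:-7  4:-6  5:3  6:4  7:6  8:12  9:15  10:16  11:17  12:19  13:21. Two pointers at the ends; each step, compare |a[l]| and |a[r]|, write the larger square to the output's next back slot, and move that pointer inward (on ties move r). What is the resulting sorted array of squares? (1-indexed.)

[9, 16, 36, 36, 49, 81, 144, 144, 225, 256, 289, 361, 441]

l=1 r=13: |-12|<=|21| out[13]=441, r--
l=1 r=12: |-12|<=|19| out[12]=361, r--
l=1 r=11: |-12|<=|17| out[11]=289, r--
l=1 r=10: |-12|<=|16| out[10]=256, r--
l=1 r=9: |-12|<=|15| out[9]=225, r--
l=1 r=8: |-12|<=|12| out[8]=144, r--
l=1 r=7: |-12|>|6| out[7]=144, l++
l=2 r=7: |-9|>|6| out[6]=81, l++
l=3 r=7: |-7|>|6| out[5]=49, l++
l=4 r=7: |-6|<=|6| out[4]=36, r--
l=4 r=6: |-6|>|4| out[3]=36, l++
l=5 r=6: |3|<=|4| out[2]=16, r--
l=5 r=5: |3|<=|3| out[1]=9, r--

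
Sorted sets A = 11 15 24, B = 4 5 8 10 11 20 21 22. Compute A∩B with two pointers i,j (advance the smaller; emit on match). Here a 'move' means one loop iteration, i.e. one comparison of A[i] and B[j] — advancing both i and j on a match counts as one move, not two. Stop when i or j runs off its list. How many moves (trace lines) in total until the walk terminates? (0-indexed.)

9 moves

i=0 j=0: 11>4, j++
i=0 j=1: 11>5, j++
i=0 j=2: 11>8, j++
i=0 j=3: 11>10, j++
i=0 j=4: 11==11 emit, i++,j++
i=1 j=5: 15<20, i++
i=2 j=5: 24>20, j++
i=2 j=6: 24>21, j++
i=2 j=7: 24>22, j++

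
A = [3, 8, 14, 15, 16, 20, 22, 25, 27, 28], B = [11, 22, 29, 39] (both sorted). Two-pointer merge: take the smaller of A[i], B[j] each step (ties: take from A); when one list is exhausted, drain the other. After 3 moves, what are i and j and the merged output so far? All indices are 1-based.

i=3, j=2, merged so far=[3, 8, 11]

[i=1,j=1] A[i]=3<=B[j]=11 take 3 → i++
[i=2,j=1] A[i]=8<=B[j]=11 take 8 → i++
[i=3,j=1] A[i]=14>B[j]=11 take 11 → j++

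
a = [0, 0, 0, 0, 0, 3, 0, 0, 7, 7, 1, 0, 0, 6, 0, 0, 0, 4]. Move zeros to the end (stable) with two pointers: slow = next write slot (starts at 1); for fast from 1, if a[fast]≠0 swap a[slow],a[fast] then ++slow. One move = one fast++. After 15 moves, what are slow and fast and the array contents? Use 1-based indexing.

(s=1,f=1) a[fast]=0 → fast++
(s=1,f=2) a[fast]=0 → fast++
(s=1,f=3) a[fast]=0 → fast++
(s=1,f=4) a[fast]=0 → fast++
(s=1,f=5) a[fast]=0 → fast++
(s=1,f=6) a[fast]=3≠0 swap→a[1]=3 → slow++,fast++
(s=2,f=7) a[fast]=0 → fast++
(s=2,f=8) a[fast]=0 → fast++
(s=2,f=9) a[fast]=7≠0 swap→a[2]=7 → slow++,fast++
(s=3,f=10) a[fast]=7≠0 swap→a[3]=7 → slow++,fast++
(s=4,f=11) a[fast]=1≠0 swap→a[4]=1 → slow++,fast++
(s=5,f=12) a[fast]=0 → fast++
(s=5,f=13) a[fast]=0 → fast++
(s=5,f=14) a[fast]=6≠0 swap→a[5]=6 → slow++,fast++
(s=6,f=15) a[fast]=0 → fast++

slow=6, fast=16, a=[3, 7, 7, 1, 6, 0, 0, 0, 0, 0, 0, 0, 0, 0, 0, 0, 0, 4]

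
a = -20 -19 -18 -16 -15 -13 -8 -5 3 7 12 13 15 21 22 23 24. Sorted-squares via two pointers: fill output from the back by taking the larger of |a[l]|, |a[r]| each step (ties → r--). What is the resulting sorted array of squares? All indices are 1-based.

[9, 25, 49, 64, 144, 169, 169, 225, 225, 256, 324, 361, 400, 441, 484, 529, 576]

[1,17] |-20|<=|24| out[17]=576 → r--
[1,16] |-20|<=|23| out[16]=529 → r--
[1,15] |-20|<=|22| out[15]=484 → r--
[1,14] |-20|<=|21| out[14]=441 → r--
[1,13] |-20|>|15| out[13]=400 → l++
[2,13] |-19|>|15| out[12]=361 → l++
[3,13] |-18|>|15| out[11]=324 → l++
[4,13] |-16|>|15| out[10]=256 → l++
[5,13] |-15|<=|15| out[9]=225 → r--
[5,12] |-15|>|13| out[8]=225 → l++
[6,12] |-13|<=|13| out[7]=169 → r--
[6,11] |-13|>|12| out[6]=169 → l++
[7,11] |-8|<=|12| out[5]=144 → r--
[7,10] |-8|>|7| out[4]=64 → l++
[8,10] |-5|<=|7| out[3]=49 → r--
[8,9] |-5|>|3| out[2]=25 → l++
[9,9] |3|<=|3| out[1]=9 → r--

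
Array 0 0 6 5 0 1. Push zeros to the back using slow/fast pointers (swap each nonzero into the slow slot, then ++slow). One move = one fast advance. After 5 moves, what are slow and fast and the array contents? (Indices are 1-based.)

(s=1,f=1) a[fast]=0 → fast++
(s=1,f=2) a[fast]=0 → fast++
(s=1,f=3) a[fast]=6≠0 swap→a[1]=6 → slow++,fast++
(s=2,f=4) a[fast]=5≠0 swap→a[2]=5 → slow++,fast++
(s=3,f=5) a[fast]=0 → fast++

slow=3, fast=6, a=[6, 5, 0, 0, 0, 1]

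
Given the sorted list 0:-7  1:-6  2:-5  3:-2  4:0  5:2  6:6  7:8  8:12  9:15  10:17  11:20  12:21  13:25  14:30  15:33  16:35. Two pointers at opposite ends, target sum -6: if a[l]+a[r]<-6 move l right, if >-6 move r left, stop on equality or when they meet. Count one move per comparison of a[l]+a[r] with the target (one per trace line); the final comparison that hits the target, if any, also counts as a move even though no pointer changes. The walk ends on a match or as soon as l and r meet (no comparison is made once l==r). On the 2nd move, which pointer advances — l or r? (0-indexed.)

[0,16] -7+35=28 >-6 → r--
[0,15] -7+33=26 >-6 → r--

r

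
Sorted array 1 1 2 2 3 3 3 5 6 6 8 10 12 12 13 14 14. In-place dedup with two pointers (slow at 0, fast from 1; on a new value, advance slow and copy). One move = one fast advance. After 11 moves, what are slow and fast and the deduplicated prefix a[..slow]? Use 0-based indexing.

slow=6, fast=12, prefix=[1, 2, 3, 5, 6, 8, 10]

(s=0,f=1) a[fast]=1=a[slow] dup → fast++
(s=0,f=2) a[fast]=2≠a[slow]=1 write a[1]=2 → slow++,fast++
(s=1,f=3) a[fast]=2=a[slow] dup → fast++
(s=1,f=4) a[fast]=3≠a[slow]=2 write a[2]=3 → slow++,fast++
(s=2,f=5) a[fast]=3=a[slow] dup → fast++
(s=2,f=6) a[fast]=3=a[slow] dup → fast++
(s=2,f=7) a[fast]=5≠a[slow]=3 write a[3]=5 → slow++,fast++
(s=3,f=8) a[fast]=6≠a[slow]=5 write a[4]=6 → slow++,fast++
(s=4,f=9) a[fast]=6=a[slow] dup → fast++
(s=4,f=10) a[fast]=8≠a[slow]=6 write a[5]=8 → slow++,fast++
(s=5,f=11) a[fast]=10≠a[slow]=8 write a[6]=10 → slow++,fast++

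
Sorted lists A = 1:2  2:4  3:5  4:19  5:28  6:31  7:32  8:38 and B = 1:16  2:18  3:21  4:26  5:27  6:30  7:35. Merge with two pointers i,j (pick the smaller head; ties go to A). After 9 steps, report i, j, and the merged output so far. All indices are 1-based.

i=1 j=1: A[i]=2<=B[j]=16 take 2, i++
i=2 j=1: A[i]=4<=B[j]=16 take 4, i++
i=3 j=1: A[i]=5<=B[j]=16 take 5, i++
i=4 j=1: A[i]=19>B[j]=16 take 16, j++
i=4 j=2: A[i]=19>B[j]=18 take 18, j++
i=4 j=3: A[i]=19<=B[j]=21 take 19, i++
i=5 j=3: A[i]=28>B[j]=21 take 21, j++
i=5 j=4: A[i]=28>B[j]=26 take 26, j++
i=5 j=5: A[i]=28>B[j]=27 take 27, j++

i=5, j=6, merged so far=[2, 4, 5, 16, 18, 19, 21, 26, 27]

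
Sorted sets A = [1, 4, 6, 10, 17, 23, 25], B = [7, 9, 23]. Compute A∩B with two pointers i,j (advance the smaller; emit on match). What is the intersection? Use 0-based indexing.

intersection = [23]

[i=0,j=0] 1<7 → i++
[i=1,j=0] 4<7 → i++
[i=2,j=0] 6<7 → i++
[i=3,j=0] 10>7 → j++
[i=3,j=1] 10>9 → j++
[i=3,j=2] 10<23 → i++
[i=4,j=2] 17<23 → i++
[i=5,j=2] 23==23 emit → i++,j++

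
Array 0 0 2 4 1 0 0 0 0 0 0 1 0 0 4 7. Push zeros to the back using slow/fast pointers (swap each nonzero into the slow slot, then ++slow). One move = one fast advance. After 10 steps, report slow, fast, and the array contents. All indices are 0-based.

slow=3, fast=10, a=[2, 4, 1, 0, 0, 0, 0, 0, 0, 0, 0, 1, 0, 0, 4, 7]

(s=0,f=0) a[fast]=0 → fast++
(s=0,f=1) a[fast]=0 → fast++
(s=0,f=2) a[fast]=2≠0 swap→a[0]=2 → slow++,fast++
(s=1,f=3) a[fast]=4≠0 swap→a[1]=4 → slow++,fast++
(s=2,f=4) a[fast]=1≠0 swap→a[2]=1 → slow++,fast++
(s=3,f=5) a[fast]=0 → fast++
(s=3,f=6) a[fast]=0 → fast++
(s=3,f=7) a[fast]=0 → fast++
(s=3,f=8) a[fast]=0 → fast++
(s=3,f=9) a[fast]=0 → fast++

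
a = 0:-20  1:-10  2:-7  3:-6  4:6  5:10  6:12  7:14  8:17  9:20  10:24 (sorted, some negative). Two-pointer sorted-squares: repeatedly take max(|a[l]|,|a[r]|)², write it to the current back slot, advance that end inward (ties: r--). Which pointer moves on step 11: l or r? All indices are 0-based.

[0,10] |-20|<=|24| out[10]=576 → r--
[0,9] |-20|<=|20| out[9]=400 → r--
[0,8] |-20|>|17| out[8]=400 → l++
[1,8] |-10|<=|17| out[7]=289 → r--
[1,7] |-10|<=|14| out[6]=196 → r--
[1,6] |-10|<=|12| out[5]=144 → r--
[1,5] |-10|<=|10| out[4]=100 → r--
[1,4] |-10|>|6| out[3]=100 → l++
[2,4] |-7|>|6| out[2]=49 → l++
[3,4] |-6|<=|6| out[1]=36 → r--
[3,3] |-6|<=|-6| out[0]=36 → r--

r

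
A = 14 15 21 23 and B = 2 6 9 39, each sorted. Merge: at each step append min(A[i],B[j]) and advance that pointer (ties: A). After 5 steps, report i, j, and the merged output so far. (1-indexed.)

i=3, j=4, merged so far=[2, 6, 9, 14, 15]

[i=1,j=1] A[i]=14>B[j]=2 take 2 → j++
[i=1,j=2] A[i]=14>B[j]=6 take 6 → j++
[i=1,j=3] A[i]=14>B[j]=9 take 9 → j++
[i=1,j=4] A[i]=14<=B[j]=39 take 14 → i++
[i=2,j=4] A[i]=15<=B[j]=39 take 15 → i++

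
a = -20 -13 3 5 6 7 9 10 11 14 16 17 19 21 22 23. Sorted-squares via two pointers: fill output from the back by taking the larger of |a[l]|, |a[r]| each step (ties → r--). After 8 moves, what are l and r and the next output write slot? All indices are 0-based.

l=1, r=8, next write slot=7

[0,15] |-20|<=|23| out[15]=529 → r--
[0,14] |-20|<=|22| out[14]=484 → r--
[0,13] |-20|<=|21| out[13]=441 → r--
[0,12] |-20|>|19| out[12]=400 → l++
[1,12] |-13|<=|19| out[11]=361 → r--
[1,11] |-13|<=|17| out[10]=289 → r--
[1,10] |-13|<=|16| out[9]=256 → r--
[1,9] |-13|<=|14| out[8]=196 → r--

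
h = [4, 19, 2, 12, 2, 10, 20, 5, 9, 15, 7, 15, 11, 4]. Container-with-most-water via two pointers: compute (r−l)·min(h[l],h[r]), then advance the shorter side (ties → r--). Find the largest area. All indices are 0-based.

l=0 r=13: min(4,4)*13=52 best=52 *, r--
l=0 r=12: min(4,11)*12=48 best=52, l++
l=1 r=12: min(19,11)*11=121 best=121 *, r--
l=1 r=11: min(19,15)*10=150 best=150 *, r--
l=1 r=10: min(19,7)*9=63 best=150, r--
l=1 r=9: min(19,15)*8=120 best=150, r--
l=1 r=8: min(19,9)*7=63 best=150, r--
l=1 r=7: min(19,5)*6=30 best=150, r--
l=1 r=6: min(19,20)*5=95 best=150, l++
l=2 r=6: min(2,20)*4=8 best=150, l++
l=3 r=6: min(12,20)*3=36 best=150, l++
l=4 r=6: min(2,20)*2=4 best=150, l++
l=5 r=6: min(10,20)*1=10 best=150, l++

max area = 150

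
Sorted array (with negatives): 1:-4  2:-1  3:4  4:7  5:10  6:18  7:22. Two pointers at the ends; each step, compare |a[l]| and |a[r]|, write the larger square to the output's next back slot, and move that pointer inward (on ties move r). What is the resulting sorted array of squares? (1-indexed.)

[1,7] |-4|<=|22| out[7]=484 → r--
[1,6] |-4|<=|18| out[6]=324 → r--
[1,5] |-4|<=|10| out[5]=100 → r--
[1,4] |-4|<=|7| out[4]=49 → r--
[1,3] |-4|<=|4| out[3]=16 → r--
[1,2] |-4|>|-1| out[2]=16 → l++
[2,2] |-1|<=|-1| out[1]=1 → r--

[1, 16, 16, 49, 100, 324, 484]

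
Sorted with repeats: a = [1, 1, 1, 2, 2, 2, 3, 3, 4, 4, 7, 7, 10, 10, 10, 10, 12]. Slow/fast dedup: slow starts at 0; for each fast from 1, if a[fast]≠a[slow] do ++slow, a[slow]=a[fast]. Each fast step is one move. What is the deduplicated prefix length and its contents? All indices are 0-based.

length 7; prefix = [1, 2, 3, 4, 7, 10, 12]

(s=0,f=1) a[fast]=1=a[slow] dup → fast++
(s=0,f=2) a[fast]=1=a[slow] dup → fast++
(s=0,f=3) a[fast]=2≠a[slow]=1 write a[1]=2 → slow++,fast++
(s=1,f=4) a[fast]=2=a[slow] dup → fast++
(s=1,f=5) a[fast]=2=a[slow] dup → fast++
(s=1,f=6) a[fast]=3≠a[slow]=2 write a[2]=3 → slow++,fast++
(s=2,f=7) a[fast]=3=a[slow] dup → fast++
(s=2,f=8) a[fast]=4≠a[slow]=3 write a[3]=4 → slow++,fast++
(s=3,f=9) a[fast]=4=a[slow] dup → fast++
(s=3,f=10) a[fast]=7≠a[slow]=4 write a[4]=7 → slow++,fast++
(s=4,f=11) a[fast]=7=a[slow] dup → fast++
(s=4,f=12) a[fast]=10≠a[slow]=7 write a[5]=10 → slow++,fast++
(s=5,f=13) a[fast]=10=a[slow] dup → fast++
(s=5,f=14) a[fast]=10=a[slow] dup → fast++
(s=5,f=15) a[fast]=10=a[slow] dup → fast++
(s=5,f=16) a[fast]=12≠a[slow]=10 write a[6]=12 → slow++,fast++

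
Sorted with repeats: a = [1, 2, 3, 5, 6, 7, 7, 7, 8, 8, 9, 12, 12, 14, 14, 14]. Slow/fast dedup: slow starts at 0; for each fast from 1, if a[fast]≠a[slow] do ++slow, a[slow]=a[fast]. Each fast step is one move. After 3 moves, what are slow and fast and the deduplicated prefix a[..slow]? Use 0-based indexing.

slow=3, fast=4, prefix=[1, 2, 3, 5]

slow=0 fast=1: a[fast]=2≠a[slow]=1 write a[1]=2, slow++,fast++
slow=1 fast=2: a[fast]=3≠a[slow]=2 write a[2]=3, slow++,fast++
slow=2 fast=3: a[fast]=5≠a[slow]=3 write a[3]=5, slow++,fast++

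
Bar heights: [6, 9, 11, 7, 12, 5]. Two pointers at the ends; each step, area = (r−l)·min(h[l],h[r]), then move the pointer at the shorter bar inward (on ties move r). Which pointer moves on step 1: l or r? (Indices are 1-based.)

r

[1,6] min(6,5)*5=25 best=25 * → r--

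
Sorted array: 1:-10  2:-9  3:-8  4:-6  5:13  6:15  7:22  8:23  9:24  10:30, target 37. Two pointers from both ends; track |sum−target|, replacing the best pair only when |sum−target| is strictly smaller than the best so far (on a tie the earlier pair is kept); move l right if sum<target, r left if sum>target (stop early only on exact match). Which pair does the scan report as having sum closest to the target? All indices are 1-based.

pair (13, 24) with sum 37 (|Δ|=0)

l=1 r=10: -10+30=20 d=17 *, l++
l=2 r=10: -9+30=21 d=16 *, l++
l=3 r=10: -8+30=22 d=15 *, l++
l=4 r=10: -6+30=24 d=13 *, l++
l=5 r=10: 13+30=43 d=6 *, r--
l=5 r=9: 13+24=37 d=0 *, stop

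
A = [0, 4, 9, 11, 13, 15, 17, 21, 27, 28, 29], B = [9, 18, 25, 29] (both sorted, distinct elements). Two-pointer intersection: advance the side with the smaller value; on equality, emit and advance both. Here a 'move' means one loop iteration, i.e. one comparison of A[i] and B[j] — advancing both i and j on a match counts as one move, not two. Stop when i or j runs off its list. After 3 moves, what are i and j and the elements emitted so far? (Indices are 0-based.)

i=0 j=0: 0<9, i++
i=1 j=0: 4<9, i++
i=2 j=0: 9==9 emit, i++,j++

i=3, j=1, emitted=[9]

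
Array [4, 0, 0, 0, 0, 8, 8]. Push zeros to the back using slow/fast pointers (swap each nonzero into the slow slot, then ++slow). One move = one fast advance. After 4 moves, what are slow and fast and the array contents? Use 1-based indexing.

slow=1 fast=1: a[fast]=4≠0 swap→a[1]=4, slow++,fast++
slow=2 fast=2: a[fast]=0, fast++
slow=2 fast=3: a[fast]=0, fast++
slow=2 fast=4: a[fast]=0, fast++

slow=2, fast=5, a=[4, 0, 0, 0, 0, 8, 8]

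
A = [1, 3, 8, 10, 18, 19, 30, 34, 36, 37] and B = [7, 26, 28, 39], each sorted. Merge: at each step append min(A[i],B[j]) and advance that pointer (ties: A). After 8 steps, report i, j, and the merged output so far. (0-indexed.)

i=0 j=0: A[i]=1<=B[j]=7 take 1, i++
i=1 j=0: A[i]=3<=B[j]=7 take 3, i++
i=2 j=0: A[i]=8>B[j]=7 take 7, j++
i=2 j=1: A[i]=8<=B[j]=26 take 8, i++
i=3 j=1: A[i]=10<=B[j]=26 take 10, i++
i=4 j=1: A[i]=18<=B[j]=26 take 18, i++
i=5 j=1: A[i]=19<=B[j]=26 take 19, i++
i=6 j=1: A[i]=30>B[j]=26 take 26, j++

i=6, j=2, merged so far=[1, 3, 7, 8, 10, 18, 19, 26]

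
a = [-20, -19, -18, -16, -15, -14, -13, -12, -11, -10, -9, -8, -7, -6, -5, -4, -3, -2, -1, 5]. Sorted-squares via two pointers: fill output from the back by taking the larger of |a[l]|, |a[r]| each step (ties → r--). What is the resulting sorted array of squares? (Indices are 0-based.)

[1, 4, 9, 16, 25, 25, 36, 49, 64, 81, 100, 121, 144, 169, 196, 225, 256, 324, 361, 400]

[0,19] |-20|>|5| out[19]=400 → l++
[1,19] |-19|>|5| out[18]=361 → l++
[2,19] |-18|>|5| out[17]=324 → l++
[3,19] |-16|>|5| out[16]=256 → l++
[4,19] |-15|>|5| out[15]=225 → l++
[5,19] |-14|>|5| out[14]=196 → l++
[6,19] |-13|>|5| out[13]=169 → l++
[7,19] |-12|>|5| out[12]=144 → l++
[8,19] |-11|>|5| out[11]=121 → l++
[9,19] |-10|>|5| out[10]=100 → l++
[10,19] |-9|>|5| out[9]=81 → l++
[11,19] |-8|>|5| out[8]=64 → l++
[12,19] |-7|>|5| out[7]=49 → l++
[13,19] |-6|>|5| out[6]=36 → l++
[14,19] |-5|<=|5| out[5]=25 → r--
[14,18] |-5|>|-1| out[4]=25 → l++
[15,18] |-4|>|-1| out[3]=16 → l++
[16,18] |-3|>|-1| out[2]=9 → l++
[17,18] |-2|>|-1| out[1]=4 → l++
[18,18] |-1|<=|-1| out[0]=1 → r--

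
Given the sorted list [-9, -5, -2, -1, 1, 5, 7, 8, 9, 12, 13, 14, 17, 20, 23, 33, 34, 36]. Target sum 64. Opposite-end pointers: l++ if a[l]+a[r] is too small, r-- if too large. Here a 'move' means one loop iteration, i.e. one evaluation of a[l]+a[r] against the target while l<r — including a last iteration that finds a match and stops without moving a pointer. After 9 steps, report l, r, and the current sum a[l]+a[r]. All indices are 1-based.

l=1 r=18: -9+36=27 <64, l++
l=2 r=18: -5+36=31 <64, l++
l=3 r=18: -2+36=34 <64, l++
l=4 r=18: -1+36=35 <64, l++
l=5 r=18: 1+36=37 <64, l++
l=6 r=18: 5+36=41 <64, l++
l=7 r=18: 7+36=43 <64, l++
l=8 r=18: 8+36=44 <64, l++
l=9 r=18: 9+36=45 <64, l++

l=10, r=18, sum=48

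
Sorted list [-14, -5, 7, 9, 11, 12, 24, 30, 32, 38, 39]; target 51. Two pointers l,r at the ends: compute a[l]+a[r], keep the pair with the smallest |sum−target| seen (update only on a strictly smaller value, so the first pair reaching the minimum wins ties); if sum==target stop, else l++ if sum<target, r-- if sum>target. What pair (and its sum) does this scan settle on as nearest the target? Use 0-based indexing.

[0,10] -14+39=25 d=26 * → l++
[1,10] -5+39=34 d=17 * → l++
[2,10] 7+39=46 d=5 * → l++
[3,10] 9+39=48 d=3 * → l++
[4,10] 11+39=50 d=1 * → l++
[5,10] 12+39=51 d=0 * → stop

pair (12, 39) with sum 51 (|Δ|=0)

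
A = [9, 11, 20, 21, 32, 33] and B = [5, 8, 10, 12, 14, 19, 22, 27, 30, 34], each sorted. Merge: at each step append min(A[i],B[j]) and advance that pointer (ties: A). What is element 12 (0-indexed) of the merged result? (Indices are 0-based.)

merged[12] = 30

[i=0,j=0] A[i]=9>B[j]=5 take 5 → j++
[i=0,j=1] A[i]=9>B[j]=8 take 8 → j++
[i=0,j=2] A[i]=9<=B[j]=10 take 9 → i++
[i=1,j=2] A[i]=11>B[j]=10 take 10 → j++
[i=1,j=3] A[i]=11<=B[j]=12 take 11 → i++
[i=2,j=3] A[i]=20>B[j]=12 take 12 → j++
[i=2,j=4] A[i]=20>B[j]=14 take 14 → j++
[i=2,j=5] A[i]=20>B[j]=19 take 19 → j++
[i=2,j=6] A[i]=20<=B[j]=22 take 20 → i++
[i=3,j=6] A[i]=21<=B[j]=22 take 21 → i++
[i=4,j=6] A[i]=32>B[j]=22 take 22 → j++
[i=4,j=7] A[i]=32>B[j]=27 take 27 → j++
[i=4,j=8] A[i]=32>B[j]=30 take 30 → j++
[i=4,j=9] A[i]=32<=B[j]=34 take 32 → i++
[i=5,j=9] A[i]=33<=B[j]=34 take 33 → i++
[i=6,j=9] A done, take B[j]=34 → j++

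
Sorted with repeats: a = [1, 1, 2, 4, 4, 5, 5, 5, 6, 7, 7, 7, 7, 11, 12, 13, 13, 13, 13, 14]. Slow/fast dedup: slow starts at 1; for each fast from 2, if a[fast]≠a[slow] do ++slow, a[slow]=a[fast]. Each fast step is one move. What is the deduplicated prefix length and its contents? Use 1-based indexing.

length 10; prefix = [1, 2, 4, 5, 6, 7, 11, 12, 13, 14]

slow=1 fast=2: a[fast]=1=a[slow] dup, fast++
slow=1 fast=3: a[fast]=2≠a[slow]=1 write a[2]=2, slow++,fast++
slow=2 fast=4: a[fast]=4≠a[slow]=2 write a[3]=4, slow++,fast++
slow=3 fast=5: a[fast]=4=a[slow] dup, fast++
slow=3 fast=6: a[fast]=5≠a[slow]=4 write a[4]=5, slow++,fast++
slow=4 fast=7: a[fast]=5=a[slow] dup, fast++
slow=4 fast=8: a[fast]=5=a[slow] dup, fast++
slow=4 fast=9: a[fast]=6≠a[slow]=5 write a[5]=6, slow++,fast++
slow=5 fast=10: a[fast]=7≠a[slow]=6 write a[6]=7, slow++,fast++
slow=6 fast=11: a[fast]=7=a[slow] dup, fast++
slow=6 fast=12: a[fast]=7=a[slow] dup, fast++
slow=6 fast=13: a[fast]=7=a[slow] dup, fast++
slow=6 fast=14: a[fast]=11≠a[slow]=7 write a[7]=11, slow++,fast++
slow=7 fast=15: a[fast]=12≠a[slow]=11 write a[8]=12, slow++,fast++
slow=8 fast=16: a[fast]=13≠a[slow]=12 write a[9]=13, slow++,fast++
slow=9 fast=17: a[fast]=13=a[slow] dup, fast++
slow=9 fast=18: a[fast]=13=a[slow] dup, fast++
slow=9 fast=19: a[fast]=13=a[slow] dup, fast++
slow=9 fast=20: a[fast]=14≠a[slow]=13 write a[10]=14, slow++,fast++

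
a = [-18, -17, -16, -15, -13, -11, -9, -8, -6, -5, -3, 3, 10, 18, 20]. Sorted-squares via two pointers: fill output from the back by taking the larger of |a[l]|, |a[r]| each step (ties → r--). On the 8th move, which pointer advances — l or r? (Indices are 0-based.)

l=0 r=14: |-18|<=|20| out[14]=400, r--
l=0 r=13: |-18|<=|18| out[13]=324, r--
l=0 r=12: |-18|>|10| out[12]=324, l++
l=1 r=12: |-17|>|10| out[11]=289, l++
l=2 r=12: |-16|>|10| out[10]=256, l++
l=3 r=12: |-15|>|10| out[9]=225, l++
l=4 r=12: |-13|>|10| out[8]=169, l++
l=5 r=12: |-11|>|10| out[7]=121, l++

l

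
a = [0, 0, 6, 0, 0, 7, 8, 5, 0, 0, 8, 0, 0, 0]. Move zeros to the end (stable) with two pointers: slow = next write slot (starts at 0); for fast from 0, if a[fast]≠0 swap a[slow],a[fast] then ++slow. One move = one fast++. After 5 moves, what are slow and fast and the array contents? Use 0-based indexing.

slow=0 fast=0: a[fast]=0, fast++
slow=0 fast=1: a[fast]=0, fast++
slow=0 fast=2: a[fast]=6≠0 swap→a[0]=6, slow++,fast++
slow=1 fast=3: a[fast]=0, fast++
slow=1 fast=4: a[fast]=0, fast++

slow=1, fast=5, a=[6, 0, 0, 0, 0, 7, 8, 5, 0, 0, 8, 0, 0, 0]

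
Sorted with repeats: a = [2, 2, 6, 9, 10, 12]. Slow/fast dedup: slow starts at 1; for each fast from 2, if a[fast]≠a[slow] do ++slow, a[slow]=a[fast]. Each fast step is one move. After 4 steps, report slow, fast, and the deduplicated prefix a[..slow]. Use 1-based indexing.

slow=1 fast=2: a[fast]=2=a[slow] dup, fast++
slow=1 fast=3: a[fast]=6≠a[slow]=2 write a[2]=6, slow++,fast++
slow=2 fast=4: a[fast]=9≠a[slow]=6 write a[3]=9, slow++,fast++
slow=3 fast=5: a[fast]=10≠a[slow]=9 write a[4]=10, slow++,fast++

slow=4, fast=6, prefix=[2, 6, 9, 10]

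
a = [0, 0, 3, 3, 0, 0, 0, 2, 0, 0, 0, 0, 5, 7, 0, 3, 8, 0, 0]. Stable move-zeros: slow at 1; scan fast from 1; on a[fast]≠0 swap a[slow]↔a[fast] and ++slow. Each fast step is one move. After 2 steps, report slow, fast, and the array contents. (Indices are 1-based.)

slow=1, fast=3, a=[0, 0, 3, 3, 0, 0, 0, 2, 0, 0, 0, 0, 5, 7, 0, 3, 8, 0, 0]

(s=1,f=1) a[fast]=0 → fast++
(s=1,f=2) a[fast]=0 → fast++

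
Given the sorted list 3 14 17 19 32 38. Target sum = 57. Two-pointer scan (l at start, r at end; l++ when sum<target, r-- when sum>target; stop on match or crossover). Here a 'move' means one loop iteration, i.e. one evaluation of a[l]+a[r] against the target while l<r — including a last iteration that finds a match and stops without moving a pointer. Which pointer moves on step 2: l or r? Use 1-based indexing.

l

[1,6] 3+38=41 <57 → l++
[2,6] 14+38=52 <57 → l++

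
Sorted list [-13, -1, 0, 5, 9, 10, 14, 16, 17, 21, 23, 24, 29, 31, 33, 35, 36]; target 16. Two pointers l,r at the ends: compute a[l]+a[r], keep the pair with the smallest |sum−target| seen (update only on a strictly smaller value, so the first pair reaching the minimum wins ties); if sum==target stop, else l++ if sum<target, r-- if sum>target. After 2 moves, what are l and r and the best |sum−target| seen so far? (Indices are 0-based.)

[0,16] -13+36=23 d=7 * → r--
[0,15] -13+35=22 d=6 * → r--

l=0, r=14, best |Δ|=6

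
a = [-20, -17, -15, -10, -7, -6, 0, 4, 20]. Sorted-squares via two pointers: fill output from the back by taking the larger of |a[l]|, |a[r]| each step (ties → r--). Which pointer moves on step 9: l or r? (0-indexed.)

l=0 r=8: |-20|<=|20| out[8]=400, r--
l=0 r=7: |-20|>|4| out[7]=400, l++
l=1 r=7: |-17|>|4| out[6]=289, l++
l=2 r=7: |-15|>|4| out[5]=225, l++
l=3 r=7: |-10|>|4| out[4]=100, l++
l=4 r=7: |-7|>|4| out[3]=49, l++
l=5 r=7: |-6|>|4| out[2]=36, l++
l=6 r=7: |0|<=|4| out[1]=16, r--
l=6 r=6: |0|<=|0| out[0]=0, r--

r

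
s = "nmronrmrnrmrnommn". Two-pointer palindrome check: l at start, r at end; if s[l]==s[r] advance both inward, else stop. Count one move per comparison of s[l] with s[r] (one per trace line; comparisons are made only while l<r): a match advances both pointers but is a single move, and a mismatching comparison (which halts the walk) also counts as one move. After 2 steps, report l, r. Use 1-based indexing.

[1,17] 'n'=='n' → l++,r--
[2,16] 'm'=='m' → l++,r--

l=3, r=15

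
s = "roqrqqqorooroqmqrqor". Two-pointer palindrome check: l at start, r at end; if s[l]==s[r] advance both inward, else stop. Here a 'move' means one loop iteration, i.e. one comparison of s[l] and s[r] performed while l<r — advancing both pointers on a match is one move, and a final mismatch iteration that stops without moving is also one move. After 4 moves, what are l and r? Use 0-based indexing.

l=4, r=15

l=0 r=19: 'r'=='r', l++,r--
l=1 r=18: 'o'=='o', l++,r--
l=2 r=17: 'q'=='q', l++,r--
l=3 r=16: 'r'=='r', l++,r--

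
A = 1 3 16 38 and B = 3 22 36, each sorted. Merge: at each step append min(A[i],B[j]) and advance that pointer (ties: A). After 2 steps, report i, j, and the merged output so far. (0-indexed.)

i=2, j=0, merged so far=[1, 3]

[i=0,j=0] A[i]=1<=B[j]=3 take 1 → i++
[i=1,j=0] A[i]=3<=B[j]=3 take 3 → i++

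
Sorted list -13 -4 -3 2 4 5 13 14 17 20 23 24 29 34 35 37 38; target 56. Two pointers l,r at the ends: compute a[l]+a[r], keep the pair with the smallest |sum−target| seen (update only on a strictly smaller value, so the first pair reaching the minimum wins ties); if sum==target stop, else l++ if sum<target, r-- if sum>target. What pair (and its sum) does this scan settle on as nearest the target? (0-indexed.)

[0,16] -13+38=25 d=31 * → l++
[1,16] -4+38=34 d=22 * → l++
[2,16] -3+38=35 d=21 * → l++
[3,16] 2+38=40 d=16 * → l++
[4,16] 4+38=42 d=14 * → l++
[5,16] 5+38=43 d=13 * → l++
[6,16] 13+38=51 d=5 * → l++
[7,16] 14+38=52 d=4 * → l++
[8,16] 17+38=55 d=1 * → l++
[9,16] 20+38=58 d=2 → r--
[9,15] 20+37=57 d=1 → r--
[9,14] 20+35=55 d=1 → l++
[10,14] 23+35=58 d=2 → r--
[10,13] 23+34=57 d=1 → r--
[10,12] 23+29=52 d=4 → l++
[11,12] 24+29=53 d=3 → l++

pair (17, 38) with sum 55 (|Δ|=1)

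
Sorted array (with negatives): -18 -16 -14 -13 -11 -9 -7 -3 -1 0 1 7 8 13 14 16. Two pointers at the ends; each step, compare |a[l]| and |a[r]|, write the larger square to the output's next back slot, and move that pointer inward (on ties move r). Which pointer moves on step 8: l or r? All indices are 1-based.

l

l=1 r=16: |-18|>|16| out[16]=324, l++
l=2 r=16: |-16|<=|16| out[15]=256, r--
l=2 r=15: |-16|>|14| out[14]=256, l++
l=3 r=15: |-14|<=|14| out[13]=196, r--
l=3 r=14: |-14|>|13| out[12]=196, l++
l=4 r=14: |-13|<=|13| out[11]=169, r--
l=4 r=13: |-13|>|8| out[10]=169, l++
l=5 r=13: |-11|>|8| out[9]=121, l++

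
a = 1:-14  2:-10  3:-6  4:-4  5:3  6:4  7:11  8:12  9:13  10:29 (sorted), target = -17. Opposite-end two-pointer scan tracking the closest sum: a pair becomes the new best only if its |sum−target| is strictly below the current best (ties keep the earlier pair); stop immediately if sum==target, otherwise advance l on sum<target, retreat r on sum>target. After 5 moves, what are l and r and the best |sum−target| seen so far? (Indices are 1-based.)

l=1, r=5, best |Δ|=7

l=1 r=10: -14+29=15 d=32 *, r--
l=1 r=9: -14+13=-1 d=16 *, r--
l=1 r=8: -14+12=-2 d=15 *, r--
l=1 r=7: -14+11=-3 d=14 *, r--
l=1 r=6: -14+4=-10 d=7 *, r--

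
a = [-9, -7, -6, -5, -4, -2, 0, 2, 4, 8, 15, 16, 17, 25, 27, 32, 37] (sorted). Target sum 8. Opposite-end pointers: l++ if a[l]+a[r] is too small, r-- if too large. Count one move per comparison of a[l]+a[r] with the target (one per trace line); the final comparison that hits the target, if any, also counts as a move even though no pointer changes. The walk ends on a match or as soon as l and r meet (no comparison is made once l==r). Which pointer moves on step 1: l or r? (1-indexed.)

[1,17] -9+37=28 >8 → r--

r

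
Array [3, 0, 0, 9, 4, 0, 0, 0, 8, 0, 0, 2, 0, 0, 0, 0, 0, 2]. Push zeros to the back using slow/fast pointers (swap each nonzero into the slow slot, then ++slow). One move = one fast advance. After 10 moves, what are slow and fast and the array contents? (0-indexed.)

slow=4, fast=10, a=[3, 9, 4, 8, 0, 0, 0, 0, 0, 0, 0, 2, 0, 0, 0, 0, 0, 2]

(s=0,f=0) a[fast]=3≠0 swap→a[0]=3 → slow++,fast++
(s=1,f=1) a[fast]=0 → fast++
(s=1,f=2) a[fast]=0 → fast++
(s=1,f=3) a[fast]=9≠0 swap→a[1]=9 → slow++,fast++
(s=2,f=4) a[fast]=4≠0 swap→a[2]=4 → slow++,fast++
(s=3,f=5) a[fast]=0 → fast++
(s=3,f=6) a[fast]=0 → fast++
(s=3,f=7) a[fast]=0 → fast++
(s=3,f=8) a[fast]=8≠0 swap→a[3]=8 → slow++,fast++
(s=4,f=9) a[fast]=0 → fast++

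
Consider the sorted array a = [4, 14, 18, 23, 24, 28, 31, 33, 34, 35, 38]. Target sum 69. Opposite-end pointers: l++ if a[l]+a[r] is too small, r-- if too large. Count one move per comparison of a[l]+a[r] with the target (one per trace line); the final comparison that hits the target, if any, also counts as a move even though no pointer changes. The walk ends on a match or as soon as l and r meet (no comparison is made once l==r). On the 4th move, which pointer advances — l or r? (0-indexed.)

l=0 r=10: 4+38=42 <69, l++
l=1 r=10: 14+38=52 <69, l++
l=2 r=10: 18+38=56 <69, l++
l=3 r=10: 23+38=61 <69, l++

l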